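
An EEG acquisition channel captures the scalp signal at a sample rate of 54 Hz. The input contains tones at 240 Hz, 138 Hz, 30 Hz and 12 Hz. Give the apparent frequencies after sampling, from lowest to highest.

12 Hz, 24 Hz

fs/2 = 27 Hz.
240 Hz mod fs = 24 Hz.
24 Hz ≤ fs/2 = 27 Hz, appears at 24 Hz.
138 Hz mod fs = 30 Hz.
30 Hz > fs/2 = 27 Hz, folds to fs − 30 Hz = 24 Hz.
30 Hz > fs/2 = 27 Hz, folds to fs − 30 Hz = 24 Hz.
12 Hz ≤ fs/2 = 27 Hz, passes unchanged.
Distinct values: {12 Hz, 24 Hz}.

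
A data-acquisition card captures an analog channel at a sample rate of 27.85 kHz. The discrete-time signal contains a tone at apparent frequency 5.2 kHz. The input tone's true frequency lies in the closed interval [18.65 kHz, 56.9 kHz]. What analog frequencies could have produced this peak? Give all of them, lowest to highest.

Frequencies that alias to 5.2 kHz are k·fs ± 5.2 kHz for integer k ≥ 0.
k=0: 5.2 kHz.
k=1: 22.65 kHz, 33.05 kHz.
k=2: 50.5 kHz, 60.9 kHz.
k=3: 78.35 kHz, 88.75 kHz.
Within [18.65 kHz, 56.9 kHz]: 22.65 kHz, 33.05 kHz, 50.5 kHz.

22.65 kHz, 33.05 kHz, 50.5 kHz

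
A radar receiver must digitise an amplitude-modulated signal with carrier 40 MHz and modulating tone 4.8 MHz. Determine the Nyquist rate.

89.6 MHz

AM sidebands sit at fc ± fm = 35.2 MHz and 44.8 MHz.
Highest-frequency component: 44.8 MHz.
Nyquist rate = 2 × 44.8 MHz = 89.6 MHz.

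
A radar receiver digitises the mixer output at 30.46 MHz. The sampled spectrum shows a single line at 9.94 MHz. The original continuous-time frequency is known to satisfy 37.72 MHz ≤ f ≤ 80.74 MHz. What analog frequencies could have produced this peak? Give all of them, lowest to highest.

40.4 MHz, 50.98 MHz, 70.86 MHz

Frequencies that alias to 9.94 MHz are k·fs ± 9.94 MHz for integer k ≥ 0.
k=0: 9.94 MHz.
k=1: 20.52 MHz, 40.4 MHz.
k=2: 50.98 MHz, 70.86 MHz.
k=3: 81.44 MHz, 101.32 MHz.
Within [37.72 MHz, 80.74 MHz]: 40.4 MHz, 50.98 MHz, 70.86 MHz.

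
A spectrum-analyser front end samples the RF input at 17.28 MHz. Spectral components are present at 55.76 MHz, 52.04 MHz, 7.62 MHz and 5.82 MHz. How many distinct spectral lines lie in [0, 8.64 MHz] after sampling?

fs/2 = 8.64 MHz.
55.76 MHz mod fs = 3.92 MHz.
3.92 MHz ≤ fs/2 = 8.64 MHz, appears at 3.92 MHz.
52.04 MHz mod fs = 0.2 MHz.
0.2 MHz ≤ fs/2 = 8.64 MHz, appears at 0.2 MHz.
7.62 MHz ≤ fs/2 = 8.64 MHz, passes unchanged.
5.82 MHz ≤ fs/2 = 8.64 MHz, passes unchanged.
Distinct values: {0.2 MHz, 3.92 MHz, 5.82 MHz, 7.62 MHz} → 4.

4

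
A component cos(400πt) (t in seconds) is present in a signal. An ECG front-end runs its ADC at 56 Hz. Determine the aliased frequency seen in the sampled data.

24 Hz

ω = 400π rad/s → f = ω/(2π) = 200 Hz.
200 Hz mod fs = 32 Hz.
32 Hz > fs/2 = 28 Hz, folds to fs − 32 Hz = 24 Hz.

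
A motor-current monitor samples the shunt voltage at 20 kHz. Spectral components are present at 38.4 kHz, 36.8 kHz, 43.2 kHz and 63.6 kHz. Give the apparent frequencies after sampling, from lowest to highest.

fs/2 = 10 kHz.
38.4 kHz mod fs = 18.4 kHz.
18.4 kHz > fs/2 = 10 kHz, folds to fs − 18.4 kHz = 1.6 kHz.
36.8 kHz mod fs = 16.8 kHz.
16.8 kHz > fs/2 = 10 kHz, folds to fs − 16.8 kHz = 3.2 kHz.
43.2 kHz mod fs = 3.2 kHz.
3.2 kHz ≤ fs/2 = 10 kHz, appears at 3.2 kHz.
63.6 kHz mod fs = 3.6 kHz.
3.6 kHz ≤ fs/2 = 10 kHz, appears at 3.6 kHz.
Distinct values: {1.6 kHz, 3.2 kHz, 3.6 kHz}.

1.6 kHz, 3.2 kHz, 3.6 kHz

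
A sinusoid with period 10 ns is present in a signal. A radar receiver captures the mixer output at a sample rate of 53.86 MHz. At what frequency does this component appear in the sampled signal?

7.72 MHz

T = 10 ns → f = 1/T = 100 MHz.
100 MHz mod fs = 46.14 MHz.
46.14 MHz > fs/2 = 26.93 MHz, folds to fs − 46.14 MHz = 7.72 MHz.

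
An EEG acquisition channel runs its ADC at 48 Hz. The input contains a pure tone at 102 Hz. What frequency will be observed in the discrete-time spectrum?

6 Hz

102 Hz mod fs = 6 Hz.
6 Hz ≤ fs/2 = 24 Hz, appears at 6 Hz.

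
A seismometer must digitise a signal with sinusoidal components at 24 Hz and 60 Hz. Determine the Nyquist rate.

120 Hz

Highest-frequency component: 60 Hz.
Nyquist rate = 2 × 60 Hz = 120 Hz.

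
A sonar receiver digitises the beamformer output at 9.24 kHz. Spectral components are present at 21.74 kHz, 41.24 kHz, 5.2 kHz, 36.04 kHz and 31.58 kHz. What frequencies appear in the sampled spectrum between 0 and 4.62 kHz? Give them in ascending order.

0.92 kHz, 3.26 kHz, 3.86 kHz, 4.04 kHz, 4.28 kHz

fs/2 = 4.62 kHz.
21.74 kHz mod fs = 3.26 kHz.
3.26 kHz ≤ fs/2 = 4.62 kHz, appears at 3.26 kHz.
41.24 kHz mod fs = 4.28 kHz.
4.28 kHz ≤ fs/2 = 4.62 kHz, appears at 4.28 kHz.
5.2 kHz > fs/2 = 4.62 kHz, folds to fs − 5.2 kHz = 4.04 kHz.
36.04 kHz mod fs = 8.32 kHz.
8.32 kHz > fs/2 = 4.62 kHz, folds to fs − 8.32 kHz = 0.92 kHz.
31.58 kHz mod fs = 3.86 kHz.
3.86 kHz ≤ fs/2 = 4.62 kHz, appears at 3.86 kHz.
Distinct values: {0.92 kHz, 3.26 kHz, 3.86 kHz, 4.04 kHz, 4.28 kHz}.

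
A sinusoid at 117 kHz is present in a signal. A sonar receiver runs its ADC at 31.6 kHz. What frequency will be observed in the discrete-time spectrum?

117 kHz mod fs = 22.2 kHz.
22.2 kHz > fs/2 = 15.8 kHz, folds to fs − 22.2 kHz = 9.4 kHz.

9.4 kHz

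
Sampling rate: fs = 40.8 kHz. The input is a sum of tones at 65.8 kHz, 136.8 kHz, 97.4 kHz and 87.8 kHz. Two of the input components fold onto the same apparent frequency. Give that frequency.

15.8 kHz

fs/2 = 20.4 kHz.
65.8 kHz mod fs = 25 kHz.
25 kHz > fs/2 = 20.4 kHz, folds to fs − 25 kHz = 15.8 kHz.
136.8 kHz mod fs = 14.4 kHz.
14.4 kHz ≤ fs/2 = 20.4 kHz, appears at 14.4 kHz.
97.4 kHz mod fs = 15.8 kHz.
15.8 kHz ≤ fs/2 = 20.4 kHz, appears at 15.8 kHz.
87.8 kHz mod fs = 6.2 kHz.
6.2 kHz ≤ fs/2 = 20.4 kHz, appears at 6.2 kHz.
65.8 kHz and 97.4 kHz both map to 15.8 kHz.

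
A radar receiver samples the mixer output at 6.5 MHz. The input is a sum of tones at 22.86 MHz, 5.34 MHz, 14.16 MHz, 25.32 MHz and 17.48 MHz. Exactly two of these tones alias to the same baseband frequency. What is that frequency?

1.16 MHz

fs/2 = 3.25 MHz.
22.86 MHz mod fs = 3.36 MHz.
3.36 MHz > fs/2 = 3.25 MHz, folds to fs − 3.36 MHz = 3.14 MHz.
5.34 MHz > fs/2 = 3.25 MHz, folds to fs − 5.34 MHz = 1.16 MHz.
14.16 MHz mod fs = 1.16 MHz.
1.16 MHz ≤ fs/2 = 3.25 MHz, appears at 1.16 MHz.
25.32 MHz mod fs = 5.82 MHz.
5.82 MHz > fs/2 = 3.25 MHz, folds to fs − 5.82 MHz = 0.68 MHz.
17.48 MHz mod fs = 4.48 MHz.
4.48 MHz > fs/2 = 3.25 MHz, folds to fs − 4.48 MHz = 2.02 MHz.
5.34 MHz and 14.16 MHz both map to 1.16 MHz.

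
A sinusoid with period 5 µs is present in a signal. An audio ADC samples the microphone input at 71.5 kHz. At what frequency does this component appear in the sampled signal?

14.5 kHz

T = 5 µs → f = 1/T = 200 kHz.
200 kHz mod fs = 57 kHz.
57 kHz > fs/2 = 35.75 kHz, folds to fs − 57 kHz = 14.5 kHz.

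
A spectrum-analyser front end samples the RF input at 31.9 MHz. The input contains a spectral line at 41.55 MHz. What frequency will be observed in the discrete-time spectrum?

9.65 MHz

41.55 MHz mod fs = 9.65 MHz.
9.65 MHz ≤ fs/2 = 15.95 MHz, appears at 9.65 MHz.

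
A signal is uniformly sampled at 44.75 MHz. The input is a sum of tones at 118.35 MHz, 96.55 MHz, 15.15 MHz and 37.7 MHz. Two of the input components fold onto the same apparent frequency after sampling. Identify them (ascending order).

fs/2 = 22.375 MHz.
118.35 MHz mod fs = 28.85 MHz.
28.85 MHz > fs/2 = 22.375 MHz, folds to fs − 28.85 MHz = 15.9 MHz.
96.55 MHz mod fs = 7.05 MHz.
7.05 MHz ≤ fs/2 = 22.375 MHz, appears at 7.05 MHz.
15.15 MHz ≤ fs/2 = 22.375 MHz, passes unchanged.
37.7 MHz > fs/2 = 22.375 MHz, folds to fs − 37.7 MHz = 7.05 MHz.
37.7 MHz and 96.55 MHz both map to 7.05 MHz.

37.7 MHz, 96.55 MHz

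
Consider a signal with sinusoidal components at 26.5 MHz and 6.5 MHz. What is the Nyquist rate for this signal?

Highest-frequency component: 26.5 MHz.
Nyquist rate = 2 × 26.5 MHz = 53 MHz.

53 MHz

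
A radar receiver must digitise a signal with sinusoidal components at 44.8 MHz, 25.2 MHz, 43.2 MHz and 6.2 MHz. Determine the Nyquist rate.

89.6 MHz

Highest-frequency component: 44.8 MHz.
Nyquist rate = 2 × 44.8 MHz = 89.6 MHz.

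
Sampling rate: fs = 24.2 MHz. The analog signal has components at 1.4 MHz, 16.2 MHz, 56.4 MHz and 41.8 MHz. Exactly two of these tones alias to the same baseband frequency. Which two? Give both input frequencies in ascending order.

fs/2 = 12.1 MHz.
1.4 MHz ≤ fs/2 = 12.1 MHz, passes unchanged.
16.2 MHz > fs/2 = 12.1 MHz, folds to fs − 16.2 MHz = 8 MHz.
56.4 MHz mod fs = 8 MHz.
8 MHz ≤ fs/2 = 12.1 MHz, appears at 8 MHz.
41.8 MHz mod fs = 17.6 MHz.
17.6 MHz > fs/2 = 12.1 MHz, folds to fs − 17.6 MHz = 6.6 MHz.
16.2 MHz and 56.4 MHz both map to 8 MHz.

16.2 MHz, 56.4 MHz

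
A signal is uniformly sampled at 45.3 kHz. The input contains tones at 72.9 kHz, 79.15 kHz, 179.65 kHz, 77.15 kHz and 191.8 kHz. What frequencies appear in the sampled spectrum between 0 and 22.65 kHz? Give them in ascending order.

fs/2 = 22.65 kHz.
72.9 kHz mod fs = 27.6 kHz.
27.6 kHz > fs/2 = 22.65 kHz, folds to fs − 27.6 kHz = 17.7 kHz.
79.15 kHz mod fs = 33.85 kHz.
33.85 kHz > fs/2 = 22.65 kHz, folds to fs − 33.85 kHz = 11.45 kHz.
179.65 kHz mod fs = 43.75 kHz.
43.75 kHz > fs/2 = 22.65 kHz, folds to fs − 43.75 kHz = 1.55 kHz.
77.15 kHz mod fs = 31.85 kHz.
31.85 kHz > fs/2 = 22.65 kHz, folds to fs − 31.85 kHz = 13.45 kHz.
191.8 kHz mod fs = 10.6 kHz.
10.6 kHz ≤ fs/2 = 22.65 kHz, appears at 10.6 kHz.
Distinct values: {1.55 kHz, 10.6 kHz, 11.45 kHz, 13.45 kHz, 17.7 kHz}.

1.55 kHz, 10.6 kHz, 11.45 kHz, 13.45 kHz, 17.7 kHz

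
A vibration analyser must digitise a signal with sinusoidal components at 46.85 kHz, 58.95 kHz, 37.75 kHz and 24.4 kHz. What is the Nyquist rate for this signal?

Highest-frequency component: 58.95 kHz.
Nyquist rate = 2 × 58.95 kHz = 117.9 kHz.

117.9 kHz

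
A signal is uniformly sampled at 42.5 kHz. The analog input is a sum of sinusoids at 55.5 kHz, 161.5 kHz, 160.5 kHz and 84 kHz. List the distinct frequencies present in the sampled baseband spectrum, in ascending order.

fs/2 = 21.25 kHz.
55.5 kHz mod fs = 13 kHz.
13 kHz ≤ fs/2 = 21.25 kHz, appears at 13 kHz.
161.5 kHz mod fs = 34 kHz.
34 kHz > fs/2 = 21.25 kHz, folds to fs − 34 kHz = 8.5 kHz.
160.5 kHz mod fs = 33 kHz.
33 kHz > fs/2 = 21.25 kHz, folds to fs − 33 kHz = 9.5 kHz.
84 kHz mod fs = 41.5 kHz.
41.5 kHz > fs/2 = 21.25 kHz, folds to fs − 41.5 kHz = 1 kHz.
Distinct values: {1 kHz, 8.5 kHz, 9.5 kHz, 13 kHz}.

1 kHz, 8.5 kHz, 9.5 kHz, 13 kHz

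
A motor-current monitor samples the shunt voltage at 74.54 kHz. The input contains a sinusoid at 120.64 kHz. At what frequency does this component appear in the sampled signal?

120.64 kHz mod fs = 46.1 kHz.
46.1 kHz > fs/2 = 37.27 kHz, folds to fs − 46.1 kHz = 28.44 kHz.

28.44 kHz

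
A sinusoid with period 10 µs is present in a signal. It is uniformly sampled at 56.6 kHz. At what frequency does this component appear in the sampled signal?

T = 10 µs → f = 1/T = 100 kHz.
100 kHz mod fs = 43.4 kHz.
43.4 kHz > fs/2 = 28.3 kHz, folds to fs − 43.4 kHz = 13.2 kHz.

13.2 kHz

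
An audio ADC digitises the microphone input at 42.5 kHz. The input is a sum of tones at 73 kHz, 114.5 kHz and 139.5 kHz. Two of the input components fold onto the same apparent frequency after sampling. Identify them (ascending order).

73 kHz, 139.5 kHz

fs/2 = 21.25 kHz.
73 kHz mod fs = 30.5 kHz.
30.5 kHz > fs/2 = 21.25 kHz, folds to fs − 30.5 kHz = 12 kHz.
114.5 kHz mod fs = 29.5 kHz.
29.5 kHz > fs/2 = 21.25 kHz, folds to fs − 29.5 kHz = 13 kHz.
139.5 kHz mod fs = 12 kHz.
12 kHz ≤ fs/2 = 21.25 kHz, appears at 12 kHz.
73 kHz and 139.5 kHz both map to 12 kHz.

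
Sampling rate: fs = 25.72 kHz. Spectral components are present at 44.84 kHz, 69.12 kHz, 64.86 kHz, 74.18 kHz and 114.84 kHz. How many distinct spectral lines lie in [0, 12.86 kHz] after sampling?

5

fs/2 = 12.86 kHz.
44.84 kHz mod fs = 19.12 kHz.
19.12 kHz > fs/2 = 12.86 kHz, folds to fs − 19.12 kHz = 6.6 kHz.
69.12 kHz mod fs = 17.68 kHz.
17.68 kHz > fs/2 = 12.86 kHz, folds to fs − 17.68 kHz = 8.04 kHz.
64.86 kHz mod fs = 13.42 kHz.
13.42 kHz > fs/2 = 12.86 kHz, folds to fs − 13.42 kHz = 12.3 kHz.
74.18 kHz mod fs = 22.74 kHz.
22.74 kHz > fs/2 = 12.86 kHz, folds to fs − 22.74 kHz = 2.98 kHz.
114.84 kHz mod fs = 11.96 kHz.
11.96 kHz ≤ fs/2 = 12.86 kHz, appears at 11.96 kHz.
Distinct values: {2.98 kHz, 6.6 kHz, 8.04 kHz, 11.96 kHz, 12.3 kHz} → 5.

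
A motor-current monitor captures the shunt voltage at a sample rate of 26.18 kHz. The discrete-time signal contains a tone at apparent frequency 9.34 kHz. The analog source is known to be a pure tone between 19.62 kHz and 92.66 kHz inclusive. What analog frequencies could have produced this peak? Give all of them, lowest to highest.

35.52 kHz, 43.02 kHz, 61.7 kHz, 69.2 kHz, 87.88 kHz

Frequencies that alias to 9.34 kHz are k·fs ± 9.34 kHz for integer k ≥ 0.
k=0: 9.34 kHz.
k=1: 16.84 kHz, 35.52 kHz.
k=2: 43.02 kHz, 61.7 kHz.
k=3: 69.2 kHz, 87.88 kHz.
k=4: 95.38 kHz, 114.06 kHz.
Within [19.62 kHz, 92.66 kHz]: 35.52 kHz, 43.02 kHz, 61.7 kHz, 69.2 kHz, 87.88 kHz.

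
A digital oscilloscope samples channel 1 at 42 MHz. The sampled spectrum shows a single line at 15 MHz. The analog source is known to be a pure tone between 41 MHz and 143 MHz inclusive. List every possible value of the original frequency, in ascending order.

57 MHz, 69 MHz, 99 MHz, 111 MHz, 141 MHz

Frequencies that alias to 15 MHz are k·fs ± 15 MHz for integer k ≥ 0.
k=0: 15 MHz.
k=1: 27 MHz, 57 MHz.
k=2: 69 MHz, 99 MHz.
k=3: 111 MHz, 141 MHz.
k=4: 153 MHz, 183 MHz.
Within [41 MHz, 143 MHz]: 57 MHz, 69 MHz, 99 MHz, 111 MHz, 141 MHz.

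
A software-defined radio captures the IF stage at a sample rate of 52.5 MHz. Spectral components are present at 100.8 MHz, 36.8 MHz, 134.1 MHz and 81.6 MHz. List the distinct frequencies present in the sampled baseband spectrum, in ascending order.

fs/2 = 26.25 MHz.
100.8 MHz mod fs = 48.3 MHz.
48.3 MHz > fs/2 = 26.25 MHz, folds to fs − 48.3 MHz = 4.2 MHz.
36.8 MHz > fs/2 = 26.25 MHz, folds to fs − 36.8 MHz = 15.7 MHz.
134.1 MHz mod fs = 29.1 MHz.
29.1 MHz > fs/2 = 26.25 MHz, folds to fs − 29.1 MHz = 23.4 MHz.
81.6 MHz mod fs = 29.1 MHz.
29.1 MHz > fs/2 = 26.25 MHz, folds to fs − 29.1 MHz = 23.4 MHz.
Distinct values: {4.2 MHz, 15.7 MHz, 23.4 MHz}.

4.2 MHz, 15.7 MHz, 23.4 MHz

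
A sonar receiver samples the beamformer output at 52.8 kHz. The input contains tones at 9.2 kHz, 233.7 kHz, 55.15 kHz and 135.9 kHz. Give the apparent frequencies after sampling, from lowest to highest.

2.35 kHz, 9.2 kHz, 22.5 kHz

fs/2 = 26.4 kHz.
9.2 kHz ≤ fs/2 = 26.4 kHz, passes unchanged.
233.7 kHz mod fs = 22.5 kHz.
22.5 kHz ≤ fs/2 = 26.4 kHz, appears at 22.5 kHz.
55.15 kHz mod fs = 2.35 kHz.
2.35 kHz ≤ fs/2 = 26.4 kHz, appears at 2.35 kHz.
135.9 kHz mod fs = 30.3 kHz.
30.3 kHz > fs/2 = 26.4 kHz, folds to fs − 30.3 kHz = 22.5 kHz.
Distinct values: {2.35 kHz, 9.2 kHz, 22.5 kHz}.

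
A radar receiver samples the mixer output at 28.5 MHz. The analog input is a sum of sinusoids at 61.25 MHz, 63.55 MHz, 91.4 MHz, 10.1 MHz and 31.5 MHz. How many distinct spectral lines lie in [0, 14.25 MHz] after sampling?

fs/2 = 14.25 MHz.
61.25 MHz mod fs = 4.25 MHz.
4.25 MHz ≤ fs/2 = 14.25 MHz, appears at 4.25 MHz.
63.55 MHz mod fs = 6.55 MHz.
6.55 MHz ≤ fs/2 = 14.25 MHz, appears at 6.55 MHz.
91.4 MHz mod fs = 5.9 MHz.
5.9 MHz ≤ fs/2 = 14.25 MHz, appears at 5.9 MHz.
10.1 MHz ≤ fs/2 = 14.25 MHz, passes unchanged.
31.5 MHz mod fs = 3 MHz.
3 MHz ≤ fs/2 = 14.25 MHz, appears at 3 MHz.
Distinct values: {3 MHz, 4.25 MHz, 5.9 MHz, 6.55 MHz, 10.1 MHz} → 5.

5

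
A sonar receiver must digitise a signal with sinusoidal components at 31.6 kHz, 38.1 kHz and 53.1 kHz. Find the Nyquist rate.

106.2 kHz

Highest-frequency component: 53.1 kHz.
Nyquist rate = 2 × 53.1 kHz = 106.2 kHz.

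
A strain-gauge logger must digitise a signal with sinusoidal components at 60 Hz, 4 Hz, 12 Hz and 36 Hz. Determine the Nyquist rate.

120 Hz

Highest-frequency component: 60 Hz.
Nyquist rate = 2 × 60 Hz = 120 Hz.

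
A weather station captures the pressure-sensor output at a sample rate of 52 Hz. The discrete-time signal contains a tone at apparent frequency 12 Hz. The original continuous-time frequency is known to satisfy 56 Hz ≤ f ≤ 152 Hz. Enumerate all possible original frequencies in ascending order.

Frequencies that alias to 12 Hz are k·fs ± 12 Hz for integer k ≥ 0.
k=0: 12 Hz.
k=1: 40 Hz, 64 Hz.
k=2: 92 Hz, 116 Hz.
k=3: 144 Hz, 168 Hz.
k=4: 196 Hz, 220 Hz.
Within [56 Hz, 152 Hz]: 64 Hz, 92 Hz, 116 Hz, 144 Hz.

64 Hz, 92 Hz, 116 Hz, 144 Hz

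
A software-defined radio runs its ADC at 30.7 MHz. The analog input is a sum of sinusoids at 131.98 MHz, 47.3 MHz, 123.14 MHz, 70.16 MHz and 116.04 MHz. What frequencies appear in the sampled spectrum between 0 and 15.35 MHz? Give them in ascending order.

0.34 MHz, 6.76 MHz, 8.76 MHz, 9.18 MHz, 14.1 MHz

fs/2 = 15.35 MHz.
131.98 MHz mod fs = 9.18 MHz.
9.18 MHz ≤ fs/2 = 15.35 MHz, appears at 9.18 MHz.
47.3 MHz mod fs = 16.6 MHz.
16.6 MHz > fs/2 = 15.35 MHz, folds to fs − 16.6 MHz = 14.1 MHz.
123.14 MHz mod fs = 0.34 MHz.
0.34 MHz ≤ fs/2 = 15.35 MHz, appears at 0.34 MHz.
70.16 MHz mod fs = 8.76 MHz.
8.76 MHz ≤ fs/2 = 15.35 MHz, appears at 8.76 MHz.
116.04 MHz mod fs = 23.94 MHz.
23.94 MHz > fs/2 = 15.35 MHz, folds to fs − 23.94 MHz = 6.76 MHz.
Distinct values: {0.34 MHz, 6.76 MHz, 8.76 MHz, 9.18 MHz, 14.1 MHz}.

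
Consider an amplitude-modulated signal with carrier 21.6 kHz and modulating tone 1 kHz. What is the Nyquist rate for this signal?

45.2 kHz

AM sidebands sit at fc ± fm = 20.6 kHz and 22.6 kHz.
Highest-frequency component: 22.6 kHz.
Nyquist rate = 2 × 22.6 kHz = 45.2 kHz.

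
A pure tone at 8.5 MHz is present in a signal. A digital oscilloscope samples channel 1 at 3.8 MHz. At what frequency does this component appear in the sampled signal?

8.5 MHz mod fs = 0.9 MHz.
0.9 MHz ≤ fs/2 = 1.9 MHz, appears at 0.9 MHz.

0.9 MHz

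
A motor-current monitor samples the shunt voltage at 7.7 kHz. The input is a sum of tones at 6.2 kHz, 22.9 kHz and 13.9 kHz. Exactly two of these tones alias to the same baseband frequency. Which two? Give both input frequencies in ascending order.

6.2 kHz, 13.9 kHz

fs/2 = 3.85 kHz.
6.2 kHz > fs/2 = 3.85 kHz, folds to fs − 6.2 kHz = 1.5 kHz.
22.9 kHz mod fs = 7.5 kHz.
7.5 kHz > fs/2 = 3.85 kHz, folds to fs − 7.5 kHz = 0.2 kHz.
13.9 kHz mod fs = 6.2 kHz.
6.2 kHz > fs/2 = 3.85 kHz, folds to fs − 6.2 kHz = 1.5 kHz.
6.2 kHz and 13.9 kHz both map to 1.5 kHz.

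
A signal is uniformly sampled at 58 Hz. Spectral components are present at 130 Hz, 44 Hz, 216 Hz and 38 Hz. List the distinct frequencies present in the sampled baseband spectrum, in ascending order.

fs/2 = 29 Hz.
130 Hz mod fs = 14 Hz.
14 Hz ≤ fs/2 = 29 Hz, appears at 14 Hz.
44 Hz > fs/2 = 29 Hz, folds to fs − 44 Hz = 14 Hz.
216 Hz mod fs = 42 Hz.
42 Hz > fs/2 = 29 Hz, folds to fs − 42 Hz = 16 Hz.
38 Hz > fs/2 = 29 Hz, folds to fs − 38 Hz = 20 Hz.
Distinct values: {14 Hz, 16 Hz, 20 Hz}.

14 Hz, 16 Hz, 20 Hz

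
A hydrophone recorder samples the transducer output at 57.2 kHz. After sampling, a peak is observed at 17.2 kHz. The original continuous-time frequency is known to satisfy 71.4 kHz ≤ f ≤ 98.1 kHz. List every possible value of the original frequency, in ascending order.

Frequencies that alias to 17.2 kHz are k·fs ± 17.2 kHz for integer k ≥ 0.
k=0: 17.2 kHz.
k=1: 40 kHz, 74.4 kHz.
k=2: 97.2 kHz, 131.6 kHz.
k=3: 154.4 kHz, 188.8 kHz.
Within [71.4 kHz, 98.1 kHz]: 74.4 kHz, 97.2 kHz.

74.4 kHz, 97.2 kHz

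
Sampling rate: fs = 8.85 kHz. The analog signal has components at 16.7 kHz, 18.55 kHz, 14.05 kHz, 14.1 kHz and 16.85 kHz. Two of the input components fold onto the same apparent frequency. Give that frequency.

fs/2 = 4.425 kHz.
16.7 kHz mod fs = 7.85 kHz.
7.85 kHz > fs/2 = 4.425 kHz, folds to fs − 7.85 kHz = 1 kHz.
18.55 kHz mod fs = 0.85 kHz.
0.85 kHz ≤ fs/2 = 4.425 kHz, appears at 0.85 kHz.
14.05 kHz mod fs = 5.2 kHz.
5.2 kHz > fs/2 = 4.425 kHz, folds to fs − 5.2 kHz = 3.65 kHz.
14.1 kHz mod fs = 5.25 kHz.
5.25 kHz > fs/2 = 4.425 kHz, folds to fs − 5.25 kHz = 3.6 kHz.
16.85 kHz mod fs = 8 kHz.
8 kHz > fs/2 = 4.425 kHz, folds to fs − 8 kHz = 0.85 kHz.
16.85 kHz and 18.55 kHz both map to 0.85 kHz.

0.85 kHz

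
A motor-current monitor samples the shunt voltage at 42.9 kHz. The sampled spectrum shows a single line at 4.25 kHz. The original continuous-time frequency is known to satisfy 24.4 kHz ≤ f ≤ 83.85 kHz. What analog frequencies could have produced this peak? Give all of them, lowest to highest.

Frequencies that alias to 4.25 kHz are k·fs ± 4.25 kHz for integer k ≥ 0.
k=0: 4.25 kHz.
k=1: 38.65 kHz, 47.15 kHz.
k=2: 81.55 kHz, 90.05 kHz.
k=3: 124.45 kHz, 132.95 kHz.
Within [24.4 kHz, 83.85 kHz]: 38.65 kHz, 47.15 kHz, 81.55 kHz.

38.65 kHz, 47.15 kHz, 81.55 kHz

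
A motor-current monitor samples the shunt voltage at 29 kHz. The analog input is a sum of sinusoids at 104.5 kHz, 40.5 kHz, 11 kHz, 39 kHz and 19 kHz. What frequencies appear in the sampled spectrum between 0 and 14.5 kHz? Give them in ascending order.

10 kHz, 11 kHz, 11.5 kHz

fs/2 = 14.5 kHz.
104.5 kHz mod fs = 17.5 kHz.
17.5 kHz > fs/2 = 14.5 kHz, folds to fs − 17.5 kHz = 11.5 kHz.
40.5 kHz mod fs = 11.5 kHz.
11.5 kHz ≤ fs/2 = 14.5 kHz, appears at 11.5 kHz.
11 kHz ≤ fs/2 = 14.5 kHz, passes unchanged.
39 kHz mod fs = 10 kHz.
10 kHz ≤ fs/2 = 14.5 kHz, appears at 10 kHz.
19 kHz > fs/2 = 14.5 kHz, folds to fs − 19 kHz = 10 kHz.
Distinct values: {10 kHz, 11 kHz, 11.5 kHz}.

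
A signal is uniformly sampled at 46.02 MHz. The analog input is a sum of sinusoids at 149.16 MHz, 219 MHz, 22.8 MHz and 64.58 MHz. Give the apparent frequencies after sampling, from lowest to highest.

11.1 MHz, 18.56 MHz, 22.8 MHz

fs/2 = 23.01 MHz.
149.16 MHz mod fs = 11.1 MHz.
11.1 MHz ≤ fs/2 = 23.01 MHz, appears at 11.1 MHz.
219 MHz mod fs = 34.92 MHz.
34.92 MHz > fs/2 = 23.01 MHz, folds to fs − 34.92 MHz = 11.1 MHz.
22.8 MHz ≤ fs/2 = 23.01 MHz, passes unchanged.
64.58 MHz mod fs = 18.56 MHz.
18.56 MHz ≤ fs/2 = 23.01 MHz, appears at 18.56 MHz.
Distinct values: {11.1 MHz, 18.56 MHz, 22.8 MHz}.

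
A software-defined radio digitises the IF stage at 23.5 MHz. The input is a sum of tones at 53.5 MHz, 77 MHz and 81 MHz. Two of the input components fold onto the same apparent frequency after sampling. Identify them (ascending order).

53.5 MHz, 77 MHz

fs/2 = 11.75 MHz.
53.5 MHz mod fs = 6.5 MHz.
6.5 MHz ≤ fs/2 = 11.75 MHz, appears at 6.5 MHz.
77 MHz mod fs = 6.5 MHz.
6.5 MHz ≤ fs/2 = 11.75 MHz, appears at 6.5 MHz.
81 MHz mod fs = 10.5 MHz.
10.5 MHz ≤ fs/2 = 11.75 MHz, appears at 10.5 MHz.
53.5 MHz and 77 MHz both map to 6.5 MHz.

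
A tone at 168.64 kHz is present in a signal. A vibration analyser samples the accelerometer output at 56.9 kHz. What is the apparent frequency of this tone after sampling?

2.06 kHz

168.64 kHz mod fs = 54.84 kHz.
54.84 kHz > fs/2 = 28.45 kHz, folds to fs − 54.84 kHz = 2.06 kHz.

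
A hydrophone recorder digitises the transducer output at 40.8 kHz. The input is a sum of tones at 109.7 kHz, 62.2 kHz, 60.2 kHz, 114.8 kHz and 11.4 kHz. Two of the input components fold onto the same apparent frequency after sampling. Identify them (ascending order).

60.2 kHz, 62.2 kHz

fs/2 = 20.4 kHz.
109.7 kHz mod fs = 28.1 kHz.
28.1 kHz > fs/2 = 20.4 kHz, folds to fs − 28.1 kHz = 12.7 kHz.
62.2 kHz mod fs = 21.4 kHz.
21.4 kHz > fs/2 = 20.4 kHz, folds to fs − 21.4 kHz = 19.4 kHz.
60.2 kHz mod fs = 19.4 kHz.
19.4 kHz ≤ fs/2 = 20.4 kHz, appears at 19.4 kHz.
114.8 kHz mod fs = 33.2 kHz.
33.2 kHz > fs/2 = 20.4 kHz, folds to fs − 33.2 kHz = 7.6 kHz.
11.4 kHz ≤ fs/2 = 20.4 kHz, passes unchanged.
60.2 kHz and 62.2 kHz both map to 19.4 kHz.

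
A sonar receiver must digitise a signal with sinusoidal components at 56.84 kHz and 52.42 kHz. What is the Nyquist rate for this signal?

113.68 kHz

Highest-frequency component: 56.84 kHz.
Nyquist rate = 2 × 56.84 kHz = 113.68 kHz.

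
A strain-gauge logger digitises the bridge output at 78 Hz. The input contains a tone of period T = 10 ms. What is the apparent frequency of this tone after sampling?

22 Hz

T = 10 ms → f = 1/T = 100 Hz.
100 Hz mod fs = 22 Hz.
22 Hz ≤ fs/2 = 39 Hz, appears at 22 Hz.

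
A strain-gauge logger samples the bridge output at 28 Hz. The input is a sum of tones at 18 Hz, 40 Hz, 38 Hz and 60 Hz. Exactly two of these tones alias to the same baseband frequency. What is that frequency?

fs/2 = 14 Hz.
18 Hz > fs/2 = 14 Hz, folds to fs − 18 Hz = 10 Hz.
40 Hz mod fs = 12 Hz.
12 Hz ≤ fs/2 = 14 Hz, appears at 12 Hz.
38 Hz mod fs = 10 Hz.
10 Hz ≤ fs/2 = 14 Hz, appears at 10 Hz.
60 Hz mod fs = 4 Hz.
4 Hz ≤ fs/2 = 14 Hz, appears at 4 Hz.
18 Hz and 38 Hz both map to 10 Hz.

10 Hz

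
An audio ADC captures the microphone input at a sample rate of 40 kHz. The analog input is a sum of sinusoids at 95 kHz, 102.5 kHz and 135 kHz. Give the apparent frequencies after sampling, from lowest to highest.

fs/2 = 20 kHz.
95 kHz mod fs = 15 kHz.
15 kHz ≤ fs/2 = 20 kHz, appears at 15 kHz.
102.5 kHz mod fs = 22.5 kHz.
22.5 kHz > fs/2 = 20 kHz, folds to fs − 22.5 kHz = 17.5 kHz.
135 kHz mod fs = 15 kHz.
15 kHz ≤ fs/2 = 20 kHz, appears at 15 kHz.
Distinct values: {15 kHz, 17.5 kHz}.

15 kHz, 17.5 kHz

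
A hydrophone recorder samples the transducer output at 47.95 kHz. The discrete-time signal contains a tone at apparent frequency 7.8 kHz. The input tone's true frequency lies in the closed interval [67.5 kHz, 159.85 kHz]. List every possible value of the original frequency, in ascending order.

88.1 kHz, 103.7 kHz, 136.05 kHz, 151.65 kHz

Frequencies that alias to 7.8 kHz are k·fs ± 7.8 kHz for integer k ≥ 0.
k=0: 7.8 kHz.
k=1: 40.15 kHz, 55.75 kHz.
k=2: 88.1 kHz, 103.7 kHz.
k=3: 136.05 kHz, 151.65 kHz.
k=4: 184 kHz, 199.6 kHz.
Within [67.5 kHz, 159.85 kHz]: 88.1 kHz, 103.7 kHz, 136.05 kHz, 151.65 kHz.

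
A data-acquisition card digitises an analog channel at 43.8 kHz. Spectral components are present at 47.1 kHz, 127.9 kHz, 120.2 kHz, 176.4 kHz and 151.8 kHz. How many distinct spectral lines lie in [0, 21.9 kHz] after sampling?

5

fs/2 = 21.9 kHz.
47.1 kHz mod fs = 3.3 kHz.
3.3 kHz ≤ fs/2 = 21.9 kHz, appears at 3.3 kHz.
127.9 kHz mod fs = 40.3 kHz.
40.3 kHz > fs/2 = 21.9 kHz, folds to fs − 40.3 kHz = 3.5 kHz.
120.2 kHz mod fs = 32.6 kHz.
32.6 kHz > fs/2 = 21.9 kHz, folds to fs − 32.6 kHz = 11.2 kHz.
176.4 kHz mod fs = 1.2 kHz.
1.2 kHz ≤ fs/2 = 21.9 kHz, appears at 1.2 kHz.
151.8 kHz mod fs = 20.4 kHz.
20.4 kHz ≤ fs/2 = 21.9 kHz, appears at 20.4 kHz.
Distinct values: {1.2 kHz, 3.3 kHz, 3.5 kHz, 11.2 kHz, 20.4 kHz} → 5.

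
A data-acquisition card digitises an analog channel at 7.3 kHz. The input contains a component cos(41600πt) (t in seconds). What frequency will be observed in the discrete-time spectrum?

ω = 41600π rad/s → f = ω/(2π) = 20800 Hz = 20.8 kHz.
20.8 kHz mod fs = 6.2 kHz.
6.2 kHz > fs/2 = 3.65 kHz, folds to fs − 6.2 kHz = 1.1 kHz.

1.1 kHz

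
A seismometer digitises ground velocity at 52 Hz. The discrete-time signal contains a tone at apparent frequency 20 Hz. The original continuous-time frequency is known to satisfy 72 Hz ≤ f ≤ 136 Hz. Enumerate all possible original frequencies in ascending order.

72 Hz, 84 Hz, 124 Hz, 136 Hz

Frequencies that alias to 20 Hz are k·fs ± 20 Hz for integer k ≥ 0.
k=0: 20 Hz.
k=1: 32 Hz, 72 Hz.
k=2: 84 Hz, 124 Hz.
k=3: 136 Hz, 176 Hz.
k=4: 188 Hz, 228 Hz.
Within [72 Hz, 136 Hz]: 72 Hz, 84 Hz, 124 Hz, 136 Hz.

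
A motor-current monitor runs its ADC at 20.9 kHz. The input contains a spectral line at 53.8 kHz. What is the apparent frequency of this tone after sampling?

53.8 kHz mod fs = 12 kHz.
12 kHz > fs/2 = 10.45 kHz, folds to fs − 12 kHz = 8.9 kHz.

8.9 kHz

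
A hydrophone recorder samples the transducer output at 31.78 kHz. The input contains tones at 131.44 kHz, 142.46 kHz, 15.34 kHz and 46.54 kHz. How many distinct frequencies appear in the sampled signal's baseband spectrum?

fs/2 = 15.89 kHz.
131.44 kHz mod fs = 4.32 kHz.
4.32 kHz ≤ fs/2 = 15.89 kHz, appears at 4.32 kHz.
142.46 kHz mod fs = 15.34 kHz.
15.34 kHz ≤ fs/2 = 15.89 kHz, appears at 15.34 kHz.
15.34 kHz ≤ fs/2 = 15.89 kHz, passes unchanged.
46.54 kHz mod fs = 14.76 kHz.
14.76 kHz ≤ fs/2 = 15.89 kHz, appears at 14.76 kHz.
Distinct values: {4.32 kHz, 14.76 kHz, 15.34 kHz} → 3.

3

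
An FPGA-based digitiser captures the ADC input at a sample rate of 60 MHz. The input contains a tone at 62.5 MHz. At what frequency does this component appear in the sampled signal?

62.5 MHz mod fs = 2.5 MHz.
2.5 MHz ≤ fs/2 = 30 MHz, appears at 2.5 MHz.

2.5 MHz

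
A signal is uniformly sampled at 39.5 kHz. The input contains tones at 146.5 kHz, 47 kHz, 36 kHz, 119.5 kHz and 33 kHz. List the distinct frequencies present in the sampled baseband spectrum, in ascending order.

fs/2 = 19.75 kHz.
146.5 kHz mod fs = 28 kHz.
28 kHz > fs/2 = 19.75 kHz, folds to fs − 28 kHz = 11.5 kHz.
47 kHz mod fs = 7.5 kHz.
7.5 kHz ≤ fs/2 = 19.75 kHz, appears at 7.5 kHz.
36 kHz > fs/2 = 19.75 kHz, folds to fs − 36 kHz = 3.5 kHz.
119.5 kHz mod fs = 1 kHz.
1 kHz ≤ fs/2 = 19.75 kHz, appears at 1 kHz.
33 kHz > fs/2 = 19.75 kHz, folds to fs − 33 kHz = 6.5 kHz.
Distinct values: {1 kHz, 3.5 kHz, 6.5 kHz, 7.5 kHz, 11.5 kHz}.

1 kHz, 3.5 kHz, 6.5 kHz, 7.5 kHz, 11.5 kHz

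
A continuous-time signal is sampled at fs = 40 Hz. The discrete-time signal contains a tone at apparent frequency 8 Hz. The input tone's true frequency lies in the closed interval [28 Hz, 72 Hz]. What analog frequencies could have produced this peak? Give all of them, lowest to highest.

Frequencies that alias to 8 Hz are k·fs ± 8 Hz for integer k ≥ 0.
k=0: 8 Hz.
k=1: 32 Hz, 48 Hz.
k=2: 72 Hz, 88 Hz.
k=3: 112 Hz, 128 Hz.
Within [28 Hz, 72 Hz]: 32 Hz, 48 Hz, 72 Hz.

32 Hz, 48 Hz, 72 Hz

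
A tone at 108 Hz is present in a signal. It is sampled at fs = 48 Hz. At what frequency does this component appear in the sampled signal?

12 Hz

108 Hz mod fs = 12 Hz.
12 Hz ≤ fs/2 = 24 Hz, appears at 12 Hz.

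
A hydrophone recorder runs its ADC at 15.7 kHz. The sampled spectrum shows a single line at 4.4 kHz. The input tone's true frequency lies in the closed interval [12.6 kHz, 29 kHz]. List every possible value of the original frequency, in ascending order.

Frequencies that alias to 4.4 kHz are k·fs ± 4.4 kHz for integer k ≥ 0.
k=0: 4.4 kHz.
k=1: 11.3 kHz, 20.1 kHz.
k=2: 27 kHz, 35.8 kHz.
k=3: 42.7 kHz, 51.5 kHz.
Within [12.6 kHz, 29 kHz]: 20.1 kHz, 27 kHz.

20.1 kHz, 27 kHz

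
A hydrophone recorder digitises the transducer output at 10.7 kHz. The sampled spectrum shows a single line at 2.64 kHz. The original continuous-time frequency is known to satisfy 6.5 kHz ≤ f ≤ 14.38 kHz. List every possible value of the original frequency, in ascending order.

Frequencies that alias to 2.64 kHz are k·fs ± 2.64 kHz for integer k ≥ 0.
k=0: 2.64 kHz.
k=1: 8.06 kHz, 13.34 kHz.
k=2: 18.76 kHz, 24.04 kHz.
Within [6.5 kHz, 14.38 kHz]: 8.06 kHz, 13.34 kHz.

8.06 kHz, 13.34 kHz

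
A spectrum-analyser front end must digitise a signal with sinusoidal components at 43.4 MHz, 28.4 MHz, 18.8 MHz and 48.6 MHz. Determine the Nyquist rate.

Highest-frequency component: 48.6 MHz.
Nyquist rate = 2 × 48.6 MHz = 97.2 MHz.

97.2 MHz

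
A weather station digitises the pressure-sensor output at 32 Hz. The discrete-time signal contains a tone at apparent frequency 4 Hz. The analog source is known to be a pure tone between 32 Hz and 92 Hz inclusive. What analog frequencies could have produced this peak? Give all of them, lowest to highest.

Frequencies that alias to 4 Hz are k·fs ± 4 Hz for integer k ≥ 0.
k=0: 4 Hz.
k=1: 28 Hz, 36 Hz.
k=2: 60 Hz, 68 Hz.
k=3: 92 Hz, 100 Hz.
k=4: 124 Hz, 132 Hz.
Within [32 Hz, 92 Hz]: 36 Hz, 60 Hz, 68 Hz, 92 Hz.

36 Hz, 60 Hz, 68 Hz, 92 Hz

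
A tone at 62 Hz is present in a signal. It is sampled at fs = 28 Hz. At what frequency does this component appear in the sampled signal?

62 Hz mod fs = 6 Hz.
6 Hz ≤ fs/2 = 14 Hz, appears at 6 Hz.

6 Hz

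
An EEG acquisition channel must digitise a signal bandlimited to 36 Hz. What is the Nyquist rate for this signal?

Nyquist rate = 2 × 36 Hz = 72 Hz.

72 Hz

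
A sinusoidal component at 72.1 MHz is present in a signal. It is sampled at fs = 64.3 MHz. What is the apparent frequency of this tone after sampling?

72.1 MHz mod fs = 7.8 MHz.
7.8 MHz ≤ fs/2 = 32.15 MHz, appears at 7.8 MHz.

7.8 MHz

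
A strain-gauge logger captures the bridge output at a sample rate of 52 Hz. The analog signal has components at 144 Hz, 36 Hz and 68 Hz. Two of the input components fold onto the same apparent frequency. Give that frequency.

fs/2 = 26 Hz.
144 Hz mod fs = 40 Hz.
40 Hz > fs/2 = 26 Hz, folds to fs − 40 Hz = 12 Hz.
36 Hz > fs/2 = 26 Hz, folds to fs − 36 Hz = 16 Hz.
68 Hz mod fs = 16 Hz.
16 Hz ≤ fs/2 = 26 Hz, appears at 16 Hz.
36 Hz and 68 Hz both map to 16 Hz.

16 Hz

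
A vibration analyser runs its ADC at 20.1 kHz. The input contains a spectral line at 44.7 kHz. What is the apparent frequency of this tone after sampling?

4.5 kHz

44.7 kHz mod fs = 4.5 kHz.
4.5 kHz ≤ fs/2 = 10.05 kHz, appears at 4.5 kHz.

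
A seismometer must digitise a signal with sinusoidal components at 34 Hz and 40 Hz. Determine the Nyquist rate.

Highest-frequency component: 40 Hz.
Nyquist rate = 2 × 40 Hz = 80 Hz.

80 Hz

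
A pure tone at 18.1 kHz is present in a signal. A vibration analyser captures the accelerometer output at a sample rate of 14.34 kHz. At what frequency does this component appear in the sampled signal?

18.1 kHz mod fs = 3.76 kHz.
3.76 kHz ≤ fs/2 = 7.17 kHz, appears at 3.76 kHz.

3.76 kHz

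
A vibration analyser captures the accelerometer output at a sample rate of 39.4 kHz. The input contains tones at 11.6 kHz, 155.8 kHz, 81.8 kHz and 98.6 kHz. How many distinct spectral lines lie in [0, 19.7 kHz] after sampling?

fs/2 = 19.7 kHz.
11.6 kHz ≤ fs/2 = 19.7 kHz, passes unchanged.
155.8 kHz mod fs = 37.6 kHz.
37.6 kHz > fs/2 = 19.7 kHz, folds to fs − 37.6 kHz = 1.8 kHz.
81.8 kHz mod fs = 3 kHz.
3 kHz ≤ fs/2 = 19.7 kHz, appears at 3 kHz.
98.6 kHz mod fs = 19.8 kHz.
19.8 kHz > fs/2 = 19.7 kHz, folds to fs − 19.8 kHz = 19.6 kHz.
Distinct values: {1.8 kHz, 3 kHz, 11.6 kHz, 19.6 kHz} → 4.

4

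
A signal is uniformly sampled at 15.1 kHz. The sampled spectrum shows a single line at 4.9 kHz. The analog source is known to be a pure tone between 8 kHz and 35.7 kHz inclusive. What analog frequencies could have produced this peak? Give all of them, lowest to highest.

10.2 kHz, 20 kHz, 25.3 kHz, 35.1 kHz

Frequencies that alias to 4.9 kHz are k·fs ± 4.9 kHz for integer k ≥ 0.
k=0: 4.9 kHz.
k=1: 10.2 kHz, 20 kHz.
k=2: 25.3 kHz, 35.1 kHz.
k=3: 40.4 kHz, 50.2 kHz.
Within [8 kHz, 35.7 kHz]: 10.2 kHz, 20 kHz, 25.3 kHz, 35.1 kHz.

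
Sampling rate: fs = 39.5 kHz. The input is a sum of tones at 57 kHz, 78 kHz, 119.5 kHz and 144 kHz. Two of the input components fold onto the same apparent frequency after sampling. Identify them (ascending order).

fs/2 = 19.75 kHz.
57 kHz mod fs = 17.5 kHz.
17.5 kHz ≤ fs/2 = 19.75 kHz, appears at 17.5 kHz.
78 kHz mod fs = 38.5 kHz.
38.5 kHz > fs/2 = 19.75 kHz, folds to fs − 38.5 kHz = 1 kHz.
119.5 kHz mod fs = 1 kHz.
1 kHz ≤ fs/2 = 19.75 kHz, appears at 1 kHz.
144 kHz mod fs = 25.5 kHz.
25.5 kHz > fs/2 = 19.75 kHz, folds to fs − 25.5 kHz = 14 kHz.
78 kHz and 119.5 kHz both map to 1 kHz.

78 kHz, 119.5 kHz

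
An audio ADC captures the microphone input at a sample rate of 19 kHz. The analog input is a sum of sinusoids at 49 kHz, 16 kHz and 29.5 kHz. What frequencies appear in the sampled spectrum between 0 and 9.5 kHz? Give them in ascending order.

fs/2 = 9.5 kHz.
49 kHz mod fs = 11 kHz.
11 kHz > fs/2 = 9.5 kHz, folds to fs − 11 kHz = 8 kHz.
16 kHz > fs/2 = 9.5 kHz, folds to fs − 16 kHz = 3 kHz.
29.5 kHz mod fs = 10.5 kHz.
10.5 kHz > fs/2 = 9.5 kHz, folds to fs − 10.5 kHz = 8.5 kHz.
Distinct values: {3 kHz, 8 kHz, 8.5 kHz}.

3 kHz, 8 kHz, 8.5 kHz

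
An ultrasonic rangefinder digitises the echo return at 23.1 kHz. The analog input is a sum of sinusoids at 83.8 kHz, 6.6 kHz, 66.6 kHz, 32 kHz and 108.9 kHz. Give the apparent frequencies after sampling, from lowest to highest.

2.7 kHz, 6.6 kHz, 8.6 kHz, 8.9 kHz

fs/2 = 11.55 kHz.
83.8 kHz mod fs = 14.5 kHz.
14.5 kHz > fs/2 = 11.55 kHz, folds to fs − 14.5 kHz = 8.6 kHz.
6.6 kHz ≤ fs/2 = 11.55 kHz, passes unchanged.
66.6 kHz mod fs = 20.4 kHz.
20.4 kHz > fs/2 = 11.55 kHz, folds to fs − 20.4 kHz = 2.7 kHz.
32 kHz mod fs = 8.9 kHz.
8.9 kHz ≤ fs/2 = 11.55 kHz, appears at 8.9 kHz.
108.9 kHz mod fs = 16.5 kHz.
16.5 kHz > fs/2 = 11.55 kHz, folds to fs − 16.5 kHz = 6.6 kHz.
Distinct values: {2.7 kHz, 6.6 kHz, 8.6 kHz, 8.9 kHz}.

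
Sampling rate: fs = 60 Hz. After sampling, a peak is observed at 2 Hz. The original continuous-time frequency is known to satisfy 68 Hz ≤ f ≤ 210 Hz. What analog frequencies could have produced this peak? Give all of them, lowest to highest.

Frequencies that alias to 2 Hz are k·fs ± 2 Hz for integer k ≥ 0.
k=0: 2 Hz.
k=1: 58 Hz, 62 Hz.
k=2: 118 Hz, 122 Hz.
k=3: 178 Hz, 182 Hz.
k=4: 238 Hz, 242 Hz.
Within [68 Hz, 210 Hz]: 118 Hz, 122 Hz, 178 Hz, 182 Hz.

118 Hz, 122 Hz, 178 Hz, 182 Hz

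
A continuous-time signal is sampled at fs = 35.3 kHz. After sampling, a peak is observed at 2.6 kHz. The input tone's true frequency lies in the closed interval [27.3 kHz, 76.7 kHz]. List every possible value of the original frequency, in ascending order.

Frequencies that alias to 2.6 kHz are k·fs ± 2.6 kHz for integer k ≥ 0.
k=0: 2.6 kHz.
k=1: 32.7 kHz, 37.9 kHz.
k=2: 68 kHz, 73.2 kHz.
k=3: 103.3 kHz, 108.5 kHz.
Within [27.3 kHz, 76.7 kHz]: 32.7 kHz, 37.9 kHz, 68 kHz, 73.2 kHz.

32.7 kHz, 37.9 kHz, 68 kHz, 73.2 kHz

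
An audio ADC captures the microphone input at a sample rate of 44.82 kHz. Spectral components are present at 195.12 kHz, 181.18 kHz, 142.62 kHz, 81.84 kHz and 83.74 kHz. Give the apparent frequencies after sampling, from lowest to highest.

1.9 kHz, 5.9 kHz, 7.8 kHz, 8.16 kHz, 15.84 kHz

fs/2 = 22.41 kHz.
195.12 kHz mod fs = 15.84 kHz.
15.84 kHz ≤ fs/2 = 22.41 kHz, appears at 15.84 kHz.
181.18 kHz mod fs = 1.9 kHz.
1.9 kHz ≤ fs/2 = 22.41 kHz, appears at 1.9 kHz.
142.62 kHz mod fs = 8.16 kHz.
8.16 kHz ≤ fs/2 = 22.41 kHz, appears at 8.16 kHz.
81.84 kHz mod fs = 37.02 kHz.
37.02 kHz > fs/2 = 22.41 kHz, folds to fs − 37.02 kHz = 7.8 kHz.
83.74 kHz mod fs = 38.92 kHz.
38.92 kHz > fs/2 = 22.41 kHz, folds to fs − 38.92 kHz = 5.9 kHz.
Distinct values: {1.9 kHz, 5.9 kHz, 7.8 kHz, 8.16 kHz, 15.84 kHz}.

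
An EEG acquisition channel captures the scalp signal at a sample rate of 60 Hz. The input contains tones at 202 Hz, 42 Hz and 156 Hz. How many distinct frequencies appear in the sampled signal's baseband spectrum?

3

fs/2 = 30 Hz.
202 Hz mod fs = 22 Hz.
22 Hz ≤ fs/2 = 30 Hz, appears at 22 Hz.
42 Hz > fs/2 = 30 Hz, folds to fs − 42 Hz = 18 Hz.
156 Hz mod fs = 36 Hz.
36 Hz > fs/2 = 30 Hz, folds to fs − 36 Hz = 24 Hz.
Distinct values: {18 Hz, 22 Hz, 24 Hz} → 3.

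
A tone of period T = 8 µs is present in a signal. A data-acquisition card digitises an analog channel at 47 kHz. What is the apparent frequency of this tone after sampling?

16 kHz

T = 8 µs → f = 1/T = 125 kHz.
125 kHz mod fs = 31 kHz.
31 kHz > fs/2 = 23.5 kHz, folds to fs − 31 kHz = 16 kHz.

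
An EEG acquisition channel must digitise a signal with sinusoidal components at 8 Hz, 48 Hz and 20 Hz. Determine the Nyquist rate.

Highest-frequency component: 48 Hz.
Nyquist rate = 2 × 48 Hz = 96 Hz.

96 Hz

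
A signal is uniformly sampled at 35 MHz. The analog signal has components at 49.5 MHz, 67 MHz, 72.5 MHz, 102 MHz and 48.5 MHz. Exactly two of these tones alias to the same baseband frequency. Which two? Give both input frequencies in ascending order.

fs/2 = 17.5 MHz.
49.5 MHz mod fs = 14.5 MHz.
14.5 MHz ≤ fs/2 = 17.5 MHz, appears at 14.5 MHz.
67 MHz mod fs = 32 MHz.
32 MHz > fs/2 = 17.5 MHz, folds to fs − 32 MHz = 3 MHz.
72.5 MHz mod fs = 2.5 MHz.
2.5 MHz ≤ fs/2 = 17.5 MHz, appears at 2.5 MHz.
102 MHz mod fs = 32 MHz.
32 MHz > fs/2 = 17.5 MHz, folds to fs − 32 MHz = 3 MHz.
48.5 MHz mod fs = 13.5 MHz.
13.5 MHz ≤ fs/2 = 17.5 MHz, appears at 13.5 MHz.
67 MHz and 102 MHz both map to 3 MHz.

67 MHz, 102 MHz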